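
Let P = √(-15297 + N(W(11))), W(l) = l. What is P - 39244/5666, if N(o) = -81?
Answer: -19622/2833 + I*√15378 ≈ -6.9262 + 124.01*I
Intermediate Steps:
P = I*√15378 (P = √(-15297 - 81) = √(-15378) = I*√15378 ≈ 124.01*I)
P - 39244/5666 = I*√15378 - 39244/5666 = I*√15378 - 39244*1/5666 = I*√15378 - 19622/2833 = -19622/2833 + I*√15378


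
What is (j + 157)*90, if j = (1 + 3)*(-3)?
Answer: 13050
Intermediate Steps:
j = -12 (j = 4*(-3) = -12)
(j + 157)*90 = (-12 + 157)*90 = 145*90 = 13050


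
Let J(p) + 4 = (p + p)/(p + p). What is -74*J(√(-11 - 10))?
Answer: 222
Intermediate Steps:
J(p) = -3 (J(p) = -4 + (p + p)/(p + p) = -4 + (2*p)/((2*p)) = -4 + (2*p)*(1/(2*p)) = -4 + 1 = -3)
-74*J(√(-11 - 10)) = -74*(-3) = 222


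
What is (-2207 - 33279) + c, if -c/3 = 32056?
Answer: -131654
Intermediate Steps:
c = -96168 (c = -3*32056 = -96168)
(-2207 - 33279) + c = (-2207 - 33279) - 96168 = -35486 - 96168 = -131654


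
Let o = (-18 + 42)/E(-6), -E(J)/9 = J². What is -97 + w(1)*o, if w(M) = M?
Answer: -2621/27 ≈ -97.074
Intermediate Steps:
E(J) = -9*J²
o = -2/27 (o = (-18 + 42)/((-9*(-6)²)) = 24/((-9*36)) = 24/(-324) = 24*(-1/324) = -2/27 ≈ -0.074074)
-97 + w(1)*o = -97 + 1*(-2/27) = -97 - 2/27 = -2621/27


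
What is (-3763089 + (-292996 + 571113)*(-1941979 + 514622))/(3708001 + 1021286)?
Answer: -396976009858/4729287 ≈ -83940.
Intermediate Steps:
(-3763089 + (-292996 + 571113)*(-1941979 + 514622))/(3708001 + 1021286) = (-3763089 + 278117*(-1427357))/4729287 = (-3763089 - 396972246769)*(1/4729287) = -396976009858*1/4729287 = -396976009858/4729287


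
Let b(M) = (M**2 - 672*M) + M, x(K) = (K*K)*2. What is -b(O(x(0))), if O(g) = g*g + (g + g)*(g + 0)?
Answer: 0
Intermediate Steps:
x(K) = 2*K**2 (x(K) = K**2*2 = 2*K**2)
O(g) = 3*g**2 (O(g) = g**2 + (2*g)*g = g**2 + 2*g**2 = 3*g**2)
b(M) = M**2 - 671*M
-b(O(x(0))) = -3*(2*0**2)**2*(-671 + 3*(2*0**2)**2) = -3*(2*0)**2*(-671 + 3*(2*0)**2) = -3*0**2*(-671 + 3*0**2) = -3*0*(-671 + 3*0) = -0*(-671 + 0) = -0*(-671) = -1*0 = 0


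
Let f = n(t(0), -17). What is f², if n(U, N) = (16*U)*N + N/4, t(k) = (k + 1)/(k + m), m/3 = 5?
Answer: 1803649/3600 ≈ 501.01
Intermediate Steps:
m = 15 (m = 3*5 = 15)
t(k) = (1 + k)/(15 + k) (t(k) = (k + 1)/(k + 15) = (1 + k)/(15 + k))
n(U, N) = N/4 + 16*N*U (n(U, N) = 16*N*U + N*(¼) = 16*N*U + N/4 = N/4 + 16*N*U)
f = -1343/60 (f = (¼)*(-17)*(1 + 64*((1 + 0)/(15 + 0))) = (¼)*(-17)*(1 + 64*(1/15)) = (¼)*(-17)*(1 + 64/15) = (¼)*(-17)*(79/15) = -1343/60 ≈ -22.383)
f² = (-1343/60)² = 1803649/3600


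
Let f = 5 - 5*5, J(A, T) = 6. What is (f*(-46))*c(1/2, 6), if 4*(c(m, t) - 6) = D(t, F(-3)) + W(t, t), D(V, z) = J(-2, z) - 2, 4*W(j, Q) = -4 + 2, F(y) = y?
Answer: 6325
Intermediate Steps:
W(j, Q) = -½ (W(j, Q) = (-4 + 2)/4 = (¼)*(-2) = -½)
D(V, z) = 4 (D(V, z) = 6 - 2 = 4)
c(m, t) = 55/8 (c(m, t) = 6 + (4 - ½)/4 = 6 + (¼)*(7/2) = 6 + 7/8 = 55/8)
f = -20 (f = 5 - 25 = -20)
(f*(-46))*c(1/2, 6) = -20*(-46)*(55/8) = 920*(55/8) = 6325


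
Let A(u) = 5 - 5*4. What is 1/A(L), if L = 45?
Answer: -1/15 ≈ -0.066667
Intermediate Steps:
A(u) = -15 (A(u) = 5 - 20 = -15)
1/A(L) = 1/(-15) = -1/15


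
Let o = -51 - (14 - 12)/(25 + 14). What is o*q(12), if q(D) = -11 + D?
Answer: -1991/39 ≈ -51.051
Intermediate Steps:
o = -1991/39 (o = -51 - 2/39 = -1991/39 ≈ -51.051)
o*q(12) = -1991*(-11 + 12)/39 = -1991/39*1 = -1991/39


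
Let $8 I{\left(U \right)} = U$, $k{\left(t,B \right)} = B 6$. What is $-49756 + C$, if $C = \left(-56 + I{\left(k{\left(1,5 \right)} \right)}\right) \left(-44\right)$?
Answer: $-47457$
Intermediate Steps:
$k{\left(t,B \right)} = 6 B$
$I{\left(U \right)} = \frac{U}{8}$
$C = 2299$ ($C = \left(-56 + \frac{6 \cdot 5}{8}\right) \left(-44\right) = \left(-56 + \frac{1}{8} \cdot 30\right) \left(-44\right) = \left(-56 + \frac{15}{4}\right) \left(-44\right) = \left(- \frac{209}{4}\right) \left(-44\right) = 2299$)
$-49756 + C = -49756 + 2299 = -47457$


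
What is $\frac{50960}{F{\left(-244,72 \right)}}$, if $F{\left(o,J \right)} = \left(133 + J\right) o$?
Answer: $- \frac{2548}{2501} \approx -1.0188$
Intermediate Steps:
$F{\left(o,J \right)} = o \left(133 + J\right)$
$\frac{50960}{F{\left(-244,72 \right)}} = \frac{50960}{\left(-244\right) \left(133 + 72\right)} = \frac{50960}{\left(-244\right) 205} = \frac{50960}{-50020} = 50960 \left(- \frac{1}{50020}\right) = - \frac{2548}{2501}$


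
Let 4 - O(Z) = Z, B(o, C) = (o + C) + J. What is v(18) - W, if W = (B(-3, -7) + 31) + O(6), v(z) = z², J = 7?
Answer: 298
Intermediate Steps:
B(o, C) = 7 + C + o (B(o, C) = (o + C) + 7 = (C + o) + 7 = 7 + C + o)
O(Z) = 4 - Z
W = 26 (W = ((7 - 7 - 3) + 31) + (4 - 1*6) = (-3 + 31) + (4 - 6) = 28 - 2 = 26)
v(18) - W = 18² - 1*26 = 324 - 26 = 298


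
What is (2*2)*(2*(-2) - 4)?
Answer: -32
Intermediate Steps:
(2*2)*(2*(-2) - 4) = 4*(-4 - 4) = 4*(-8) = -32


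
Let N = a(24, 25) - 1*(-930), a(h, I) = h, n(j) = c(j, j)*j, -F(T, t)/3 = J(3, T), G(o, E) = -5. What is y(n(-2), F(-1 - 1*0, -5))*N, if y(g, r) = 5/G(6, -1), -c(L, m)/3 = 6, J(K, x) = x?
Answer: -954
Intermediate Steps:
F(T, t) = -3*T
c(L, m) = -18 (c(L, m) = -3*6 = -18)
n(j) = -18*j
y(g, r) = -1 (y(g, r) = 5/(-5) = 5*(-1/5) = -1)
N = 954 (N = 24 - 1*(-930) = 24 + 930 = 954)
y(n(-2), F(-1 - 1*0, -5))*N = -1*954 = -954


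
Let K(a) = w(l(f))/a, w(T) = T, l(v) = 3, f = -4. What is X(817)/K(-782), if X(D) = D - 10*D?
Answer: 1916682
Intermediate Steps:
X(D) = -9*D
K(a) = 3/a
X(817)/K(-782) = (-9*817)/((3/(-782))) = -7353/(3*(-1/782)) = -7353/(-3/782) = -7353*(-782/3) = 1916682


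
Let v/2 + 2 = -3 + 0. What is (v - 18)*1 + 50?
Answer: 22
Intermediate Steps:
v = -10 (v = -4 + 2*(-3 + 0) = -4 + 2*(-3) = -4 - 6 = -10)
(v - 18)*1 + 50 = (-10 - 18)*1 + 50 = -28*1 + 50 = -28 + 50 = 22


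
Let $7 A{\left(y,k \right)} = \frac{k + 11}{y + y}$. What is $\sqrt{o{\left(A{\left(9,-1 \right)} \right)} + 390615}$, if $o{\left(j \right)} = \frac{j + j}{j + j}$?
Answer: $2 \sqrt{97654} \approx 624.99$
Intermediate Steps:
$A{\left(y,k \right)} = \frac{11 + k}{14 y}$ ($A{\left(y,k \right)} = \frac{\left(k + 11\right) \frac{1}{y + y}}{7} = \frac{\left(11 + k\right) \frac{1}{2 y}}{7} = \frac{\frac{1}{2} \frac{1}{y} \left(11 + k\right)}{7} = \frac{11 + k}{14 y}$)
$o{\left(j \right)} = 1$ ($o{\left(j \right)} = \frac{2 j}{2 j} = 2 j \frac{1}{2 j} = 1$)
$\sqrt{o{\left(A{\left(9,-1 \right)} \right)} + 390615} = \sqrt{1 + 390615} = \sqrt{390616} = 2 \sqrt{97654}$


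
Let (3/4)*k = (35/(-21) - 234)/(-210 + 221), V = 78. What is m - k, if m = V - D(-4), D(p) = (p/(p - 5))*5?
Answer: 10330/99 ≈ 104.34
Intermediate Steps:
D(p) = 5*p/(-5 + p) (D(p) = (p/(-5 + p))*5 = 5*p/(-5 + p))
m = 682/9 (m = 78 - 5*(-4)/(-5 - 4) = 78 - 5*(-4)/(-9) = 78 - 5*(-4)*(-1)/9 = 78 - 1*20/9 = 78 - 20/9 = 682/9 ≈ 75.778)
k = -2828/99 (k = 4*((35/(-21) - 234)/(-210 + 221))/3 = 4*((35*(-1/21) - 234)/11)/3 = 4*((-5/3 - 234)*(1/11))/3 = 4*(-707/3*1/11)/3 = (4/3)*(-707/33) = -2828/99 ≈ -28.566)
m - k = 682/9 - 1*(-2828/99) = 682/9 + 2828/99 = 10330/99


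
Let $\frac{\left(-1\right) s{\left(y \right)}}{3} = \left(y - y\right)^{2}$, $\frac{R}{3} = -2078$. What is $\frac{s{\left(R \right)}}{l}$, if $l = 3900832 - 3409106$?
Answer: $0$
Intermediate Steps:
$R = -6234$ ($R = 3 \left(-2078\right) = -6234$)
$l = 491726$
$s{\left(y \right)} = 0$ ($s{\left(y \right)} = - 3 \left(y - y\right)^{2} = - 3 \cdot 0^{2} = \left(-3\right) 0 = 0$)
$\frac{s{\left(R \right)}}{l} = \frac{0}{491726} = 0 \cdot \frac{1}{491726} = 0$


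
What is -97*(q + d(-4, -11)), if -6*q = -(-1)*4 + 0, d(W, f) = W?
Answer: 1358/3 ≈ 452.67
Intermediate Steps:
q = -2/3 (q = -(-(-1)*4 + 0)/6 = -(-1*(-4) + 0)/6 = -(4 + 0)/6 = -1/6*4 = -2/3 ≈ -0.66667)
-97*(q + d(-4, -11)) = -97*(-2/3 - 4) = -97*(-14/3) = 1358/3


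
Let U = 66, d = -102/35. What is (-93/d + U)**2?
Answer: 11082241/1156 ≈ 9586.7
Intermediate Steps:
d = -102/35 (d = -102*1/35 = -102/35 ≈ -2.9143)
(-93/d + U)**2 = (-93/(-102/35) + 66)**2 = (-93*(-35/102) + 66)**2 = (1085/34 + 66)**2 = (3329/34)**2 = 11082241/1156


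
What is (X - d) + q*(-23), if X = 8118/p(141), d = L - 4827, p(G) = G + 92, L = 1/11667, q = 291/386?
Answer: 5083367869997/1049306646 ≈ 4844.5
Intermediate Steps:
q = 291/386 (q = 291*(1/386) = 291/386 ≈ 0.75389)
L = 1/11667 ≈ 8.5712e-5
p(G) = 92 + G
d = -56316608/11667 (d = 1/11667 - 4827 = -56316608/11667 ≈ -4827.0)
X = 8118/233 (X = 8118/(92 + 141) = 8118/233 ≈ 34.841)
(X - d) + q*(-23) = (8118/233 - 1*(-56316608/11667)) + (291/386)*(-23) = (8118/233 + 56316608/11667) - 6693/386 = 13216482370/2718411 - 6693/386 = 5083367869997/1049306646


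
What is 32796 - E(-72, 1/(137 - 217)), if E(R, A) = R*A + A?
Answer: 2623609/80 ≈ 32795.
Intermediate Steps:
E(R, A) = A + A*R (E(R, A) = A*R + A = A + A*R)
32796 - E(-72, 1/(137 - 217)) = 32796 - (1 - 72)/(137 - 217) = 32796 - (-71)/(-80) = 32796 - (-1)*(-71)/80 = 32796 - 1*71/80 = 32796 - 71/80 = 2623609/80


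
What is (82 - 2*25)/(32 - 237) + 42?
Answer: 8578/205 ≈ 41.844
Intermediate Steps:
(82 - 2*25)/(32 - 237) + 42 = (82 - 50)/(-205) + 42 = 32*(-1/205) + 42 = -32/205 + 42 = 8578/205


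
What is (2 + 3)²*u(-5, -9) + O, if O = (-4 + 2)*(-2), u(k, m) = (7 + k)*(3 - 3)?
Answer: 4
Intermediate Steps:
u(k, m) = 0 (u(k, m) = (7 + k)*0 = 0)
O = 4 (O = -2*(-2) = 4)
(2 + 3)²*u(-5, -9) + O = (2 + 3)²*0 + 4 = 5²*0 + 4 = 25*0 + 4 = 0 + 4 = 4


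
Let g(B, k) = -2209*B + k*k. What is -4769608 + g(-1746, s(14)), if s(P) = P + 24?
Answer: -911250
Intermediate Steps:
s(P) = 24 + P
g(B, k) = k² - 2209*B (g(B, k) = -2209*B + k² = k² - 2209*B)
-4769608 + g(-1746, s(14)) = -4769608 + ((24 + 14)² - 2209*(-1746)) = -4769608 + (38² + 3856914) = -4769608 + (1444 + 3856914) = -4769608 + 3858358 = -911250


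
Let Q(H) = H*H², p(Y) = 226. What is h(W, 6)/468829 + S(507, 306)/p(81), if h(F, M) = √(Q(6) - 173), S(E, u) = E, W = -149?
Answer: 507/226 + √43/468829 ≈ 2.2434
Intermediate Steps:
Q(H) = H³
h(F, M) = √43 (h(F, M) = √(6³ - 173) = √(216 - 173) = √43)
h(W, 6)/468829 + S(507, 306)/p(81) = √43/468829 + 507/226 = 507/226 + √43/468829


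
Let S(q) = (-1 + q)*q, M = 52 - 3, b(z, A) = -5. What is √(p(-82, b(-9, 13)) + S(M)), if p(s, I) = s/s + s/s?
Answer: √2354 ≈ 48.518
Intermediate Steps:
p(s, I) = 2 (p(s, I) = 1 + 1 = 2)
M = 49
S(q) = q*(-1 + q)
√(p(-82, b(-9, 13)) + S(M)) = √(2 + 49*(-1 + 49)) = √(2 + 49*48) = √(2 + 2352) = √2354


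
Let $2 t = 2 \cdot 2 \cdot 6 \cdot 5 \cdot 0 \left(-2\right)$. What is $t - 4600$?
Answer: $-4600$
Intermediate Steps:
$t = 0$ ($t = \frac{2 \cdot 2 \cdot 6 \cdot 5 \cdot 0 \left(-2\right)}{2} = \frac{2 \cdot 12 \cdot 0 \left(-2\right)}{2} = \frac{2 \cdot 0 \left(-2\right)}{2} = \frac{0 \left(-2\right)}{2} = \frac{1}{2} \cdot 0 = 0$)
$t - 4600 = 0 - 4600 = -4600$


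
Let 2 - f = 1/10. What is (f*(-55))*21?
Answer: -4389/2 ≈ -2194.5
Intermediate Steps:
f = 19/10 (f = 2 - 1/10 = 2 - 1*⅒ = 2 - ⅒ = 19/10 ≈ 1.9000)
(f*(-55))*21 = ((19/10)*(-55))*21 = -209/2*21 = -4389/2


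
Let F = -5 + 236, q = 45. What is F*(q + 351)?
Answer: 91476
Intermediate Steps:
F = 231
F*(q + 351) = 231*(45 + 351) = 231*396 = 91476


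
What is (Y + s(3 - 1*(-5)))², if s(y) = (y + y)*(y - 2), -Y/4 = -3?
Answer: 11664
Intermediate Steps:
Y = 12 (Y = -4*(-3) = 12)
s(y) = 2*y*(-2 + y) (s(y) = (2*y)*(-2 + y) = 2*y*(-2 + y))
(Y + s(3 - 1*(-5)))² = (12 + 2*(3 - 1*(-5))*(-2 + (3 - 1*(-5))))² = (12 + 2*(3 + 5)*(-2 + (3 + 5)))² = (12 + 2*8*(-2 + 8))² = (12 + 2*8*6)² = (12 + 96)² = 108² = 11664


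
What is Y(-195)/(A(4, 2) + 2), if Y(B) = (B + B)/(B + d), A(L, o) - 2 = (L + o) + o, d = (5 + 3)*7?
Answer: 65/278 ≈ 0.23381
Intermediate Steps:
d = 56 (d = 8*7 = 56)
A(L, o) = 2 + L + 2*o (A(L, o) = 2 + ((L + o) + o) = 2 + (L + 2*o) = 2 + L + 2*o)
Y(B) = 2*B/(56 + B) (Y(B) = (B + B)/(B + 56) = (2*B)/(56 + B) = 2*B/(56 + B))
Y(-195)/(A(4, 2) + 2) = (2*(-195)/(56 - 195))/((2 + 4 + 2*2) + 2) = (2*(-195)/(-139))/((2 + 4 + 4) + 2) = (2*(-195)*(-1/139))/(10 + 2) = (390/139)/12 = (1/12)*(390/139) = 65/278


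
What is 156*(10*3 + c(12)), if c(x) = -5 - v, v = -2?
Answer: 4212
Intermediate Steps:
c(x) = -3 (c(x) = -5 - 1*(-2) = -5 + 2 = -3)
156*(10*3 + c(12)) = 156*(10*3 - 3) = 156*(30 - 3) = 156*27 = 4212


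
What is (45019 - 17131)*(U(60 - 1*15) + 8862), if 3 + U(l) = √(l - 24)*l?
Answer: 247059792 + 1254960*√21 ≈ 2.5281e+8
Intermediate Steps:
U(l) = -3 + l*√(-24 + l) (U(l) = -3 + √(l - 24)*l = -3 + √(-24 + l)*l = -3 + l*√(-24 + l))
(45019 - 17131)*(U(60 - 1*15) + 8862) = (45019 - 17131)*((-3 + (60 - 1*15)*√(-24 + (60 - 1*15))) + 8862) = 27888*((-3 + (60 - 15)*√(-24 + (60 - 15))) + 8862) = 27888*((-3 + 45*√(-24 + 45)) + 8862) = 27888*((-3 + 45*√21) + 8862) = 27888*(8859 + 45*√21) = 247059792 + 1254960*√21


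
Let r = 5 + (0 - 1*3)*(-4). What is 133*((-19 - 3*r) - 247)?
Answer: -42161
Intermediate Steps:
r = 17 (r = 5 + (0 - 3)*(-4) = 5 - 3*(-4) = 5 + 12 = 17)
133*((-19 - 3*r) - 247) = 133*((-19 - 3*17) - 247) = 133*((-19 - 51) - 247) = 133*(-70 - 247) = 133*(-317) = -42161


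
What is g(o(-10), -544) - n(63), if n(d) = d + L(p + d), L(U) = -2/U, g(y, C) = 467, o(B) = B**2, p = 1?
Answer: 12929/32 ≈ 404.03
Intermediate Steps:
n(d) = d - 2/(1 + d)
g(o(-10), -544) - n(63) = 467 - (-2 + 63*(1 + 63))/(1 + 63) = 467 - (-2 + 63*64)/64 = 467 - (-2 + 4032)/64 = 467 - 4030/64 = 467 - 1*2015/32 = 467 - 2015/32 = 12929/32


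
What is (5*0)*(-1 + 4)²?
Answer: 0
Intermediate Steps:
(5*0)*(-1 + 4)² = 0*3² = 0*9 = 0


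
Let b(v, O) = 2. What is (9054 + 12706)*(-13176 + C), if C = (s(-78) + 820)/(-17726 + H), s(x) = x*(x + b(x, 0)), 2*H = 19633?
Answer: -4535755366400/15819 ≈ -2.8673e+8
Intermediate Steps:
H = 19633/2 (H = (1/2)*19633 = 19633/2 ≈ 9816.5)
s(x) = x*(2 + x) (s(x) = x*(x + 2) = x*(2 + x))
C = -13496/15819 (C = (-78*(2 - 78) + 820)/(-17726 + 19633/2) = (-78*(-76) + 820)/(-15819/2) = (5928 + 820)*(-2/15819) = 6748*(-2/15819) = -13496/15819 ≈ -0.85315)
(9054 + 12706)*(-13176 + C) = (9054 + 12706)*(-13176 - 13496/15819) = 21760*(-208444640/15819) = -4535755366400/15819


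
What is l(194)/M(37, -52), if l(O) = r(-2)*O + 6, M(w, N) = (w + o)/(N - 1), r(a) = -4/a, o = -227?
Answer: 10441/95 ≈ 109.91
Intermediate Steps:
M(w, N) = (-227 + w)/(-1 + N) (M(w, N) = (w - 227)/(N - 1) = (-227 + w)/(-1 + N))
l(O) = 6 + 2*O (l(O) = (-4/(-2))*O + 6 = (-4*(-½))*O + 6 = 2*O + 6 = 6 + 2*O)
l(194)/M(37, -52) = (6 + 2*194)/(((-227 + 37)/(-1 - 52))) = (6 + 388)/((-190/(-53))) = 394/((-1/53*(-190))) = 394/(190/53) = 394*(53/190) = 10441/95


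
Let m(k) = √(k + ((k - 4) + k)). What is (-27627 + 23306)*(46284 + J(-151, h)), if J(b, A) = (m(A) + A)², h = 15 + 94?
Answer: -252726648 - 941978*√323 ≈ -2.6966e+8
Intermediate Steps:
m(k) = √(-4 + 3*k) (m(k) = √(k + ((-4 + k) + k)) = √(k + (-4 + 2*k)) = √(-4 + 3*k))
h = 109
J(b, A) = (A + √(-4 + 3*A))² (J(b, A) = (√(-4 + 3*A) + A)² = (A + √(-4 + 3*A))²)
(-27627 + 23306)*(46284 + J(-151, h)) = (-27627 + 23306)*(46284 + (109 + √(-4 + 3*109))²) = -4321*(46284 + (109 + √(-4 + 327))²) = -4321*(46284 + (109 + √323)²) = -199993164 - 4321*(109 + √323)²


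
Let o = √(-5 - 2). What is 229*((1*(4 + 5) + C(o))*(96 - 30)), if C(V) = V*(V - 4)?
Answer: 30228 - 60456*I*√7 ≈ 30228.0 - 1.5995e+5*I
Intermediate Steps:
o = I*√7 (o = √(-7) = I*√7 ≈ 2.6458*I)
C(V) = V*(-4 + V)
229*((1*(4 + 5) + C(o))*(96 - 30)) = 229*((1*(4 + 5) + (I*√7)*(-4 + I*√7))*(96 - 30)) = 229*((1*9 + I*√7*(-4 + I*√7))*66) = 229*((9 + I*√7*(-4 + I*√7))*66) = 229*(594 + 66*I*√7*(-4 + I*√7)) = 136026 + 15114*I*√7*(-4 + I*√7)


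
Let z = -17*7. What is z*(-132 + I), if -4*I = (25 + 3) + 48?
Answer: 17969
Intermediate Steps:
z = -119
I = -19 (I = -((25 + 3) + 48)/4 = -(28 + 48)/4 = -1/4*76 = -19)
z*(-132 + I) = -119*(-132 - 19) = -119*(-151) = 17969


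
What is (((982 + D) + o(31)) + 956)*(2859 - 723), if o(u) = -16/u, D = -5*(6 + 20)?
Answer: 119684352/31 ≈ 3.8608e+6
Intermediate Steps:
D = -130 (D = -5*26 = -130)
(((982 + D) + o(31)) + 956)*(2859 - 723) = (((982 - 130) - 16/31) + 956)*(2859 - 723) = ((852 - 16*1/31) + 956)*2136 = ((852 - 16/31) + 956)*2136 = (26396/31 + 956)*2136 = (56032/31)*2136 = 119684352/31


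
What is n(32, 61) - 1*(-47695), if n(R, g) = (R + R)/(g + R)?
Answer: 4435699/93 ≈ 47696.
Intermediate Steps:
n(R, g) = 2*R/(R + g) (n(R, g) = (2*R)/(R + g) = 2*R/(R + g))
n(32, 61) - 1*(-47695) = 2*32/(32 + 61) - 1*(-47695) = 2*32/93 + 47695 = 2*32*(1/93) + 47695 = 64/93 + 47695 = 4435699/93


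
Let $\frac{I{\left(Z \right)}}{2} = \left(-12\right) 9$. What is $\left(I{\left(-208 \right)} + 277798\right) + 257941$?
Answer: $535523$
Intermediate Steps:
$I{\left(Z \right)} = -216$ ($I{\left(Z \right)} = 2 \left(\left(-12\right) 9\right) = 2 \left(-108\right) = -216$)
$\left(I{\left(-208 \right)} + 277798\right) + 257941 = \left(-216 + 277798\right) + 257941 = 277582 + 257941 = 535523$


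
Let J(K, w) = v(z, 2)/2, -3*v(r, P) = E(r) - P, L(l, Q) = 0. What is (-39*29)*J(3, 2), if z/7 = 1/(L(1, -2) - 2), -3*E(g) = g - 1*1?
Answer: -377/4 ≈ -94.250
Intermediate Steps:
E(g) = ⅓ - g/3 (E(g) = -(g - 1*1)/3 = -(g - 1)/3 = -(-1 + g)/3 = ⅓ - g/3)
z = -7/2 (z = 7/(0 - 2) = 7/(-2) = 7*(-½) = -7/2 ≈ -3.5000)
v(r, P) = -⅑ + P/3 + r/9 (v(r, P) = -((⅓ - r/3) - P)/3 = -(⅓ - P - r/3)/3 = -⅑ + P/3 + r/9)
J(K, w) = 1/12 (J(K, w) = (-⅑ + (⅓)*2 + (⅑)*(-7/2))/2 = (-⅑ + ⅔ - 7/18)*(½) = (⅙)*(½) = 1/12)
(-39*29)*J(3, 2) = -39*29*(1/12) = -1131*1/12 = -377/4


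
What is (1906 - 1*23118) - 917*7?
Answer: -27631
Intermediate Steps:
(1906 - 1*23118) - 917*7 = (1906 - 23118) - 1*6419 = -21212 - 6419 = -27631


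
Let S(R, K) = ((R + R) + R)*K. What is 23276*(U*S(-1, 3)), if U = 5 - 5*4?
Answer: 3142260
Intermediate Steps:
S(R, K) = 3*K*R (S(R, K) = (2*R + R)*K = (3*R)*K = 3*K*R)
U = -15 (U = 5 - 20 = -15)
23276*(U*S(-1, 3)) = 23276*(-45*3*(-1)) = 23276*(-15*(-9)) = 23276*135 = 3142260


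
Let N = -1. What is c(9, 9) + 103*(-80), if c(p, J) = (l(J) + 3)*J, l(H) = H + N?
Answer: -8141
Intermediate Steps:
l(H) = -1 + H (l(H) = H - 1 = -1 + H)
c(p, J) = J*(2 + J) (c(p, J) = ((-1 + J) + 3)*J = (2 + J)*J = J*(2 + J))
c(9, 9) + 103*(-80) = 9*(2 + 9) + 103*(-80) = 9*11 - 8240 = 99 - 8240 = -8141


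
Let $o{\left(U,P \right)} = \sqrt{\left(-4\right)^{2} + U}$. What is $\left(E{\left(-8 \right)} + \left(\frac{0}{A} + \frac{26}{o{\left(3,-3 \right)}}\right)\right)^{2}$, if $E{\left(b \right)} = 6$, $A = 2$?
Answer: $\frac{1360}{19} + \frac{312 \sqrt{19}}{19} \approx 143.16$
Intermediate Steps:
$o{\left(U,P \right)} = \sqrt{16 + U}$
$\left(E{\left(-8 \right)} + \left(\frac{0}{A} + \frac{26}{o{\left(3,-3 \right)}}\right)\right)^{2} = \left(6 + \left(\frac{0}{2} + \frac{26}{\sqrt{16 + 3}}\right)\right)^{2} = \left(6 + \left(0 \cdot \frac{1}{2} + \frac{26}{\sqrt{19}}\right)\right)^{2} = \left(6 + \left(0 + 26 \frac{\sqrt{19}}{19}\right)\right)^{2} = \left(6 + \left(0 + \frac{26 \sqrt{19}}{19}\right)\right)^{2} = \left(6 + \frac{26 \sqrt{19}}{19}\right)^{2}$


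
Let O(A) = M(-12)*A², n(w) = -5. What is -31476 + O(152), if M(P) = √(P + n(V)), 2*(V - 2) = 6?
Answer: -31476 + 23104*I*√17 ≈ -31476.0 + 95260.0*I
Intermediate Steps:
V = 5 (V = 2 + (½)*6 = 2 + 3 = 5)
M(P) = √(-5 + P) (M(P) = √(P - 5) = √(-5 + P))
O(A) = I*√17*A² (O(A) = √(-5 - 12)*A² = √(-17)*A² = (I*√17)*A² = I*√17*A²)
-31476 + O(152) = -31476 + I*√17*152² = -31476 + I*√17*23104 = -31476 + 23104*I*√17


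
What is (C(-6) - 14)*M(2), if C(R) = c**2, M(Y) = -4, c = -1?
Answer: 52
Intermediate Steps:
C(R) = 1 (C(R) = (-1)**2 = 1)
(C(-6) - 14)*M(2) = (1 - 14)*(-4) = -13*(-4) = 52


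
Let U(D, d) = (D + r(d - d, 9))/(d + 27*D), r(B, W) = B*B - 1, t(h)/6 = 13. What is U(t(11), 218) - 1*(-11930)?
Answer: 3960771/332 ≈ 11930.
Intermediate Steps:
t(h) = 78 (t(h) = 6*13 = 78)
r(B, W) = -1 + B**2 (r(B, W) = B**2 - 1 = -1 + B**2)
U(D, d) = (-1 + D)/(d + 27*D) (U(D, d) = (D + (-1 + (d - d)**2))/(d + 27*D) = (D + (-1 + 0**2))/(d + 27*D) = (D + (-1 + 0))/(d + 27*D) = (D - 1)/(d + 27*D) = (-1 + D)/(d + 27*D))
U(t(11), 218) - 1*(-11930) = (-1 + 78)/(218 + 27*78) - 1*(-11930) = 77/(218 + 2106) + 11930 = 77/2324 + 11930 = (1/2324)*77 + 11930 = 11/332 + 11930 = 3960771/332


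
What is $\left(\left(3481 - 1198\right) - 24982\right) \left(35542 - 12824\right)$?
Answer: $-515675882$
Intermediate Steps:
$\left(\left(3481 - 1198\right) - 24982\right) \left(35542 - 12824\right) = \left(2283 - 24982\right) 22718 = \left(-22699\right) 22718 = -515675882$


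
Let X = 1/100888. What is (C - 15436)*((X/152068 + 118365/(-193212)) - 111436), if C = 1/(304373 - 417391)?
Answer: 16007342303976219297857349049/9305860967086576704 ≈ 1.7201e+9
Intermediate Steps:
X = 1/100888 ≈ 9.9120e-6
C = -1/113018 (C = 1/(-113018) = -1/113018 ≈ -8.8481e-6)
(C - 15436)*((X/152068 + 118365/(-193212)) - 111436) = (-1/113018 - 15436)*(((1/100888)/152068 + 118365/(-193212)) - 111436) = -1744545849*(((1/100888)*(1/152068) + 118365*(-1/193212)) - 111436)/113018 = -1744545849*((1/15341836384 - 39455/64404) - 111436)/113018 = -1744545849*(-151328038616579/247018907618784 - 111436)/113018 = -1744545849/113018*(-27526950317445430403/247018907618784) = 16007342303976219297857349049/9305860967086576704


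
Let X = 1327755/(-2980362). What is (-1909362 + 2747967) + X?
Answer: 75737731735/90314 ≈ 8.3860e+5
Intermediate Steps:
X = -40235/90314 (X = 1327755*(-1/2980362) = -40235/90314 ≈ -0.44550)
(-1909362 + 2747967) + X = (-1909362 + 2747967) - 40235/90314 = 838605 - 40235/90314 = 75737731735/90314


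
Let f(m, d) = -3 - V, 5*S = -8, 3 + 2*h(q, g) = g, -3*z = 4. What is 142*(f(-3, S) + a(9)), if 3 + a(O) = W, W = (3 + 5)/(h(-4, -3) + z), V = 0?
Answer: -14484/13 ≈ -1114.2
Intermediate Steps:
z = -4/3 (z = -⅓*4 = -4/3 ≈ -1.3333)
h(q, g) = -3/2 + g/2
W = -24/13 (W = (3 + 5)/((-3/2 + (½)*(-3)) - 4/3) = 8/((-3/2 - 3/2) - 4/3) = 8/(-3 - 4/3) = 8/(-13/3) = 8*(-3/13) = -24/13 ≈ -1.8462)
S = -8/5 (S = (⅕)*(-8) = -8/5 ≈ -1.6000)
a(O) = -63/13 (a(O) = -3 - 24/13 = -63/13)
f(m, d) = -3 (f(m, d) = -3 - 1*0 = -3 + 0 = -3)
142*(f(-3, S) + a(9)) = 142*(-3 - 63/13) = 142*(-102/13) = -14484/13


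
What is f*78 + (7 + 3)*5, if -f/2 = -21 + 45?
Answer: -3694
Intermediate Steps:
f = -48 (f = -2*(-21 + 45) = -2*24 = -48)
f*78 + (7 + 3)*5 = -48*78 + (7 + 3)*5 = -3744 + 10*5 = -3744 + 50 = -3694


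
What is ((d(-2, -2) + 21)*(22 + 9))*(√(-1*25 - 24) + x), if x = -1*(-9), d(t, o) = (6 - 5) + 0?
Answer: 6138 + 4774*I ≈ 6138.0 + 4774.0*I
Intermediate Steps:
d(t, o) = 1 (d(t, o) = 1 + 0 = 1)
x = 9
((d(-2, -2) + 21)*(22 + 9))*(√(-1*25 - 24) + x) = ((1 + 21)*(22 + 9))*(√(-1*25 - 24) + 9) = (22*31)*(√(-25 - 24) + 9) = 682*(√(-49) + 9) = 682*(7*I + 9) = 682*(9 + 7*I) = 6138 + 4774*I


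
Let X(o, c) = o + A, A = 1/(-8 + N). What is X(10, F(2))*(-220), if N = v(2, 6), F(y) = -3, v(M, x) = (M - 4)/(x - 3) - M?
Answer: -17435/8 ≈ -2179.4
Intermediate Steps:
v(M, x) = -M + (-4 + M)/(-3 + x) (v(M, x) = (-4 + M)/(-3 + x) - M = -M + (-4 + M)/(-3 + x))
N = -8/3 (N = (-4 + 4*2 - 1*2*6)/(-3 + 6) = (-4 + 8 - 12)/3 = (⅓)*(-8) = -8/3 ≈ -2.6667)
A = -3/32 (A = 1/(-8 - 8/3) = 1/(-32/3) = -3/32 ≈ -0.093750)
X(o, c) = -3/32 + o (X(o, c) = o - 3/32 = -3/32 + o)
X(10, F(2))*(-220) = (-3/32 + 10)*(-220) = (317/32)*(-220) = -17435/8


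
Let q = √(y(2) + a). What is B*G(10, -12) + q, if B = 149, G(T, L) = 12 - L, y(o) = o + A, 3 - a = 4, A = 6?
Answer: 3576 + √7 ≈ 3578.6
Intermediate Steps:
a = -1 (a = 3 - 1*4 = 3 - 4 = -1)
y(o) = 6 + o (y(o) = o + 6 = 6 + o)
q = √7 (q = √((6 + 2) - 1) = √(8 - 1) = √7 ≈ 2.6458)
B*G(10, -12) + q = 149*(12 - 1*(-12)) + √7 = 149*(12 + 12) + √7 = 149*24 + √7 = 3576 + √7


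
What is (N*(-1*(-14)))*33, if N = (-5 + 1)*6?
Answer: -11088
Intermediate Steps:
N = -24 (N = -4*6 = -24)
(N*(-1*(-14)))*33 = -(-24)*(-14)*33 = -24*14*33 = -336*33 = -11088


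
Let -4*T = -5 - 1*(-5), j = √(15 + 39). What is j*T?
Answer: 0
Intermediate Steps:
j = 3*√6 (j = √54 = 3*√6 ≈ 7.3485)
T = 0 (T = -(-5 - 1*(-5))/4 = -(-5 + 5)/4 = -¼*0 = 0)
j*T = (3*√6)*0 = 0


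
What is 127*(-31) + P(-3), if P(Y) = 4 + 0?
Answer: -3933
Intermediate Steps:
P(Y) = 4
127*(-31) + P(-3) = 127*(-31) + 4 = -3937 + 4 = -3933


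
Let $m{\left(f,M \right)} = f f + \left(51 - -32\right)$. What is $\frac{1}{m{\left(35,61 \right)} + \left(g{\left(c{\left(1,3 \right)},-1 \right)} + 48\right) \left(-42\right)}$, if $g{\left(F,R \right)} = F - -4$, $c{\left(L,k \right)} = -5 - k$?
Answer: $- \frac{1}{540} \approx -0.0018519$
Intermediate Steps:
$g{\left(F,R \right)} = 4 + F$ ($g{\left(F,R \right)} = F + 4 = 4 + F$)
$m{\left(f,M \right)} = 83 + f^{2}$ ($m{\left(f,M \right)} = f^{2} + \left(51 + 32\right) = f^{2} + 83 = 83 + f^{2}$)
$\frac{1}{m{\left(35,61 \right)} + \left(g{\left(c{\left(1,3 \right)},-1 \right)} + 48\right) \left(-42\right)} = \frac{1}{\left(83 + 35^{2}\right) + \left(\left(4 - 8\right) + 48\right) \left(-42\right)} = \frac{1}{\left(83 + 1225\right) + \left(\left(4 - 8\right) + 48\right) \left(-42\right)} = \frac{1}{1308 + \left(\left(4 - 8\right) + 48\right) \left(-42\right)} = \frac{1}{1308 + \left(-4 + 48\right) \left(-42\right)} = \frac{1}{1308 + 44 \left(-42\right)} = \frac{1}{1308 - 1848} = \frac{1}{-540} = - \frac{1}{540}$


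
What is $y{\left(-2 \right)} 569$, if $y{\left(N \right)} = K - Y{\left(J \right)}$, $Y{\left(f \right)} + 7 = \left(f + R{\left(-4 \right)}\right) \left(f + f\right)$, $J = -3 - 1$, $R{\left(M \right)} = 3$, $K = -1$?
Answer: $-1138$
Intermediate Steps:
$J = -4$ ($J = -3 - 1 = -4$)
$Y{\left(f \right)} = -7 + 2 f \left(3 + f\right)$ ($Y{\left(f \right)} = -7 + \left(f + 3\right) \left(f + f\right) = -7 + \left(3 + f\right) 2 f = -7 + 2 f \left(3 + f\right)$)
$y{\left(N \right)} = -2$ ($y{\left(N \right)} = -1 - \left(-7 + 2 \left(-4\right)^{2} + 6 \left(-4\right)\right) = -1 - \left(-7 + 2 \cdot 16 - 24\right) = -1 - \left(-7 + 32 - 24\right) = -1 - 1 = -2$)
$y{\left(-2 \right)} 569 = \left(-2\right) 569 = -1138$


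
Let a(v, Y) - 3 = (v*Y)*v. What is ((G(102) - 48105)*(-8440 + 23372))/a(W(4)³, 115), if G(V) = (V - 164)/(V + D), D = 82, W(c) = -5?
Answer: -16521104503/41328194 ≈ -399.75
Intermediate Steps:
G(V) = (-164 + V)/(82 + V) (G(V) = (V - 164)/(V + 82) = (-164 + V)/(82 + V))
a(v, Y) = 3 + Y*v² (a(v, Y) = 3 + (v*Y)*v = 3 + (Y*v)*v = 3 + Y*v²)
((G(102) - 48105)*(-8440 + 23372))/a(W(4)³, 115) = (((-164 + 102)/(82 + 102) - 48105)*(-8440 + 23372))/(3 + 115*((-5)³)²) = ((-62/184 - 48105)*14932)/(3 + 115*(-125)²) = (((1/184)*(-62) - 48105)*14932)/(3 + 115*15625) = ((-31/92 - 48105)*14932)/(3 + 1796875) = -4425691/92*14932/1796878 = -16521104503/23*1/1796878 = -16521104503/41328194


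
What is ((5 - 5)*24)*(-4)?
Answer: 0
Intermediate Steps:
((5 - 5)*24)*(-4) = (0*24)*(-4) = 0*(-4) = 0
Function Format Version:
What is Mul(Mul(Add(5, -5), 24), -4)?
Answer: 0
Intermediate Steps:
Mul(Mul(Add(5, -5), 24), -4) = Mul(Mul(0, 24), -4) = Mul(0, -4) = 0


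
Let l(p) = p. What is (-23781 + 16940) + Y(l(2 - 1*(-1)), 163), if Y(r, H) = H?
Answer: -6678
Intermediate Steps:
(-23781 + 16940) + Y(l(2 - 1*(-1)), 163) = (-23781 + 16940) + 163 = -6841 + 163 = -6678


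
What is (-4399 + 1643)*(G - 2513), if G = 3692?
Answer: -3249324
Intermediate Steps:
(-4399 + 1643)*(G - 2513) = (-4399 + 1643)*(3692 - 2513) = -2756*1179 = -3249324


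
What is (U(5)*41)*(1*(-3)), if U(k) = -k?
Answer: 615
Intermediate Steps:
(U(5)*41)*(1*(-3)) = (-1*5*41)*(1*(-3)) = -5*41*(-3) = -205*(-3) = 615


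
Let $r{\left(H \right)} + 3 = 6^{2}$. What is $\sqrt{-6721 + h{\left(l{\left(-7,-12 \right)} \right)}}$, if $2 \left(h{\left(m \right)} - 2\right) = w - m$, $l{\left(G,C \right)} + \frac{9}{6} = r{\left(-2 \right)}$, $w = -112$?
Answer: $\frac{i \sqrt{27163}}{2} \approx 82.406 i$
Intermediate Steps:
$r{\left(H \right)} = 33$ ($r{\left(H \right)} = -3 + 6^{2} = -3 + 36 = 33$)
$l{\left(G,C \right)} = \frac{63}{2}$ ($l{\left(G,C \right)} = - \frac{3}{2} + 33 = \frac{63}{2}$)
$h{\left(m \right)} = -54 - \frac{m}{2}$ ($h{\left(m \right)} = 2 + \frac{-112 - m}{2} = 2 - \left(56 + \frac{m}{2}\right) = -54 - \frac{m}{2}$)
$\sqrt{-6721 + h{\left(l{\left(-7,-12 \right)} \right)}} = \sqrt{-6721 - \frac{279}{4}} = \sqrt{- \frac{27163}{4}} = \frac{i \sqrt{27163}}{2}$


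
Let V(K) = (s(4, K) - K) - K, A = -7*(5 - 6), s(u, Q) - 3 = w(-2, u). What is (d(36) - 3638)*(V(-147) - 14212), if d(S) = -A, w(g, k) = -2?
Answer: 50727465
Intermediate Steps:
s(u, Q) = 1 (s(u, Q) = 3 - 2 = 1)
A = 7 (A = -7*(-1) = 7)
V(K) = 1 - 2*K (V(K) = (1 - K) - K = 1 - 2*K)
d(S) = -7 (d(S) = -1*7 = -7)
(d(36) - 3638)*(V(-147) - 14212) = (-7 - 3638)*((1 - 2*(-147)) - 14212) = -3645*((1 + 294) - 14212) = -3645*(295 - 14212) = -3645*(-13917) = 50727465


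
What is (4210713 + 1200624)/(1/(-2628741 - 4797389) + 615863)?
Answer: 13395097345270/1524492900063 ≈ 8.7866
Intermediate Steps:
(4210713 + 1200624)/(1/(-2628741 - 4797389) + 615863) = 5411337/(1/(-7426130) + 615863) = 5411337/(-1/7426130 + 615863) = 5411337/(4573478700189/7426130) = 5411337*(7426130/4573478700189) = 13395097345270/1524492900063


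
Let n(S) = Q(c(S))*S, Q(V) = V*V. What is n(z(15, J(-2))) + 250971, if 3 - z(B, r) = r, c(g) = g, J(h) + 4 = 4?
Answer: 250998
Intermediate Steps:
J(h) = 0 (J(h) = -4 + 4 = 0)
z(B, r) = 3 - r
Q(V) = V²
n(S) = S³ (n(S) = S²*S = S³)
n(z(15, J(-2))) + 250971 = (3 - 1*0)³ + 250971 = (3 + 0)³ + 250971 = 3³ + 250971 = 27 + 250971 = 250998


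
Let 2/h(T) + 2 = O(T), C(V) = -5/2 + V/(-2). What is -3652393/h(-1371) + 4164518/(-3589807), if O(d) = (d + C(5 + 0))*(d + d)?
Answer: -24734564053126235263/3589807 ≈ -6.8902e+12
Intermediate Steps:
C(V) = -5/2 - V/2 (C(V) = -5*½ + V*(-½) = -5/2 - V/2)
O(d) = 2*d*(-5 + d) (O(d) = (d + (-5/2 - (5 + 0)/2))*(d + d) = (d + (-5/2 - ½*5))*(2*d) = (d + (-5/2 - 5/2))*(2*d) = (d - 5)*(2*d) = (-5 + d)*(2*d) = 2*d*(-5 + d))
h(T) = 2/(-2 + 2*T*(-5 + T))
-3652393/h(-1371) + 4164518/(-3589807) = -(-3652393 - 5007430803*(-5 - 1371)) + 4164518/(-3589807) = -3652393/(1/(-1 - 1371*(-1376))) + 4164518*(-1/3589807) = -3652393/(1/(-1 + 1886496)) - 4164518/3589807 = -3652393/(1/1886495) - 4164518/3589807 = -3652393/1/1886495 - 4164518/3589807 = -3652393*1886495 - 4164518/3589807 = -6890221132535 - 4164518/3589807 = -24734564053126235263/3589807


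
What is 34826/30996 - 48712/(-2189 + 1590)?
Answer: 765368963/9283302 ≈ 82.446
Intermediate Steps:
34826/30996 - 48712/(-2189 + 1590) = 34826*(1/30996) - 48712/(-599) = 17413/15498 - 48712*(-1/599) = 17413/15498 + 48712/599 = 765368963/9283302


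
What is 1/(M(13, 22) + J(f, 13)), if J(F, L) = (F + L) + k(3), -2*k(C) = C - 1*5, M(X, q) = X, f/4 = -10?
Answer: -1/13 ≈ -0.076923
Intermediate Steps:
f = -40 (f = 4*(-10) = -40)
k(C) = 5/2 - C/2 (k(C) = -(C - 1*5)/2 = -(C - 5)/2 = -(-5 + C)/2 = 5/2 - C/2)
J(F, L) = 1 + F + L (J(F, L) = (F + L) + (5/2 - ½*3) = (F + L) + (5/2 - 3/2) = (F + L) + 1 = 1 + F + L)
1/(M(13, 22) + J(f, 13)) = 1/(13 + (1 - 40 + 13)) = 1/(13 - 26) = 1/(-13) = -1/13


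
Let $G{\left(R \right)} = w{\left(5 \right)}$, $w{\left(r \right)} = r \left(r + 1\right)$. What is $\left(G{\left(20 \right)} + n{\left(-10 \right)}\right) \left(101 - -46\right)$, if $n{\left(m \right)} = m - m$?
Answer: $4410$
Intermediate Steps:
$n{\left(m \right)} = 0$
$w{\left(r \right)} = r \left(1 + r\right)$
$G{\left(R \right)} = 30$ ($G{\left(R \right)} = 5 \left(1 + 5\right) = 5 \cdot 6 = 30$)
$\left(G{\left(20 \right)} + n{\left(-10 \right)}\right) \left(101 - -46\right) = \left(30 + 0\right) \left(101 - -46\right) = 30 \left(101 + 46\right) = 30 \cdot 147 = 4410$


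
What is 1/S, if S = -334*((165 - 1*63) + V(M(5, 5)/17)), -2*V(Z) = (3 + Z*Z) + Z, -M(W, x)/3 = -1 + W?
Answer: -289/9710883 ≈ -2.9760e-5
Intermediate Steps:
M(W, x) = 3 - 3*W (M(W, x) = -3*(-1 + W) = 3 - 3*W)
V(Z) = -3/2 - Z/2 - Z²/2 (V(Z) = -((3 + Z*Z) + Z)/2 = -((3 + Z²) + Z)/2 = -(3 + Z + Z²)/2 = -3/2 - Z/2 - Z²/2)
S = -9710883/289 (S = -334*((165 - 1*63) + (-3/2 - (3 - 3*5)/(2*17) - (3 - 3*5)²/289/2)) = -334*((165 - 63) + (-3/2 - (3 - 15)/(2*17) - (3 - 15)²/289/2)) = -334*(102 + (-3/2 - (-6)/17 - (-12*1/17)²/2)) = -334*(102 + (-3/2 - ½*(-12/17) - (-12/17)²/2)) = -334*(102 + (-3/2 + 6/17 - ½*144/289)) = -334*(102 + (-3/2 + 6/17 - 72/289)) = -334*(102 - 807/578) = -334*58149/578 = -9710883/289 ≈ -33602.)
1/S = 1/(-9710883/289) = -289/9710883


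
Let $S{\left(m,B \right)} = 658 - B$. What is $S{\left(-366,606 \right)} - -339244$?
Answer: $339296$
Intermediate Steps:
$S{\left(-366,606 \right)} - -339244 = \left(658 - 606\right) - -339244 = \left(658 - 606\right) + 339244 = 52 + 339244 = 339296$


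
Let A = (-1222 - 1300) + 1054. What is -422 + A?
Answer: -1890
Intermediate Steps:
A = -1468 (A = -2522 + 1054 = -1468)
-422 + A = -422 - 1468 = -1890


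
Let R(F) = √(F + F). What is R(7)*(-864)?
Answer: -864*√14 ≈ -3232.8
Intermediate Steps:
R(F) = √2*√F (R(F) = √(2*F) = √2*√F)
R(7)*(-864) = (√2*√7)*(-864) = √14*(-864) = -864*√14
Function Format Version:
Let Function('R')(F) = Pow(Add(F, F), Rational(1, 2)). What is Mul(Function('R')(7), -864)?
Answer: Mul(-864, Pow(14, Rational(1, 2))) ≈ -3232.8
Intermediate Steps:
Function('R')(F) = Mul(Pow(2, Rational(1, 2)), Pow(F, Rational(1, 2))) (Function('R')(F) = Pow(Mul(2, F), Rational(1, 2)) = Mul(Pow(2, Rational(1, 2)), Pow(F, Rational(1, 2))))
Mul(Function('R')(7), -864) = Mul(Mul(Pow(2, Rational(1, 2)), Pow(7, Rational(1, 2))), -864) = Mul(Pow(14, Rational(1, 2)), -864) = Mul(-864, Pow(14, Rational(1, 2)))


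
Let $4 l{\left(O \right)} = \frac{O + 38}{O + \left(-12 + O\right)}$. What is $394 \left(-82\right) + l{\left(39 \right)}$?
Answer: $- \frac{775385}{24} \approx -32308.0$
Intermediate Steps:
$l{\left(O \right)} = \frac{38 + O}{4 \left(-12 + 2 O\right)}$ ($l{\left(O \right)} = \frac{\left(O + 38\right) \frac{1}{O + \left(-12 + O\right)}}{4} = \frac{\left(38 + O\right) \frac{1}{-12 + 2 O}}{4} = \frac{\frac{1}{-12 + 2 O} \left(38 + O\right)}{4} = \frac{38 + O}{4 \left(-12 + 2 O\right)}$)
$394 \left(-82\right) + l{\left(39 \right)} = 394 \left(-82\right) + \frac{38 + 39}{8 \left(-6 + 39\right)} = -32308 + \frac{1}{8} \cdot \frac{1}{33} \cdot 77 = -32308 + \frac{7}{24} = - \frac{775385}{24}$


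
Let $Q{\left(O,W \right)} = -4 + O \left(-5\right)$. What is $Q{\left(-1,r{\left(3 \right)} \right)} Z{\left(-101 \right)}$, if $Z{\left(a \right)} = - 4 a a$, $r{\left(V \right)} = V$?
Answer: $-40804$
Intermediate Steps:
$Z{\left(a \right)} = - 4 a^{2}$
$Q{\left(O,W \right)} = -4 - 5 O$
$Q{\left(-1,r{\left(3 \right)} \right)} Z{\left(-101 \right)} = \left(-4 - -5\right) \left(- 4 \left(-101\right)^{2}\right) = \left(-4 + 5\right) \left(\left(-4\right) 10201\right) = 1 \left(-40804\right) = -40804$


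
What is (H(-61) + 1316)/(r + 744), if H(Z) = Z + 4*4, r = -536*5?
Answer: -1271/1936 ≈ -0.65651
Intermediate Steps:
r = -2680
H(Z) = 16 + Z (H(Z) = Z + 16 = 16 + Z)
(H(-61) + 1316)/(r + 744) = ((16 - 61) + 1316)/(-2680 + 744) = (-45 + 1316)/(-1936) = 1271*(-1/1936) = -1271/1936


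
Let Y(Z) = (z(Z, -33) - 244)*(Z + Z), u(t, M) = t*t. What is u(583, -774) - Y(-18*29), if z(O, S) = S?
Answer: 50701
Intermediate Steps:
u(t, M) = t²
Y(Z) = -554*Z (Y(Z) = (-33 - 244)*(Z + Z) = -554*Z)
u(583, -774) - Y(-18*29) = 583² - (-554)*(-18*29) = 339889 - (-554)*(-522) = 339889 - 1*289188 = 339889 - 289188 = 50701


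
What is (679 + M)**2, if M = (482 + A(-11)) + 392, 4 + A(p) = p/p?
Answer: 2402500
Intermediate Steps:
A(p) = -3 (A(p) = -4 + p/p = -4 + 1 = -3)
M = 871 (M = (482 - 3) + 392 = 479 + 392 = 871)
(679 + M)**2 = (679 + 871)**2 = 1550**2 = 2402500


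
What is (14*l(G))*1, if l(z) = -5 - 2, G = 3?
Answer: -98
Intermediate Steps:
l(z) = -7
(14*l(G))*1 = (14*(-7))*1 = -98*1 = -98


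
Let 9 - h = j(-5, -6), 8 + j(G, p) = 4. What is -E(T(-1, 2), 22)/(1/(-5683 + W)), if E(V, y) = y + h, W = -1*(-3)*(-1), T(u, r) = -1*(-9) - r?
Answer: 199010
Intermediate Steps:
j(G, p) = -4 (j(G, p) = -8 + 4 = -4)
h = 13 (h = 9 - 1*(-4) = 9 + 4 = 13)
T(u, r) = 9 - r
W = -3 (W = 3*(-1) = -3)
E(V, y) = 13 + y (E(V, y) = y + 13 = 13 + y)
-E(T(-1, 2), 22)/(1/(-5683 + W)) = -(13 + 22)/(1/(-5683 - 3)) = -35/(1/(-5686)) = -35/(-1/5686) = -35*(-5686) = -1*(-199010) = 199010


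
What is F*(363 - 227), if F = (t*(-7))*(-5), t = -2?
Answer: -9520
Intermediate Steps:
F = -70 (F = -2*(-7)*(-5) = 14*(-5) = -70)
F*(363 - 227) = -70*(363 - 227) = -70*136 = -9520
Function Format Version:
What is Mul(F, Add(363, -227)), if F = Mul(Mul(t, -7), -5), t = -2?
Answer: -9520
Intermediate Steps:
F = -70 (F = Mul(Mul(-2, -7), -5) = Mul(14, -5) = -70)
Mul(F, Add(363, -227)) = Mul(-70, Add(363, -227)) = Mul(-70, 136) = -9520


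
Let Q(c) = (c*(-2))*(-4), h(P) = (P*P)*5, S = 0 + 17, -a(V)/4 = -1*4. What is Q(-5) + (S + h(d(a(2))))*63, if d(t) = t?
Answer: 81671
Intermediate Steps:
a(V) = 16 (a(V) = -(-4)*4 = -4*(-4) = 16)
S = 17
h(P) = 5*P² (h(P) = P²*5 = 5*P²)
Q(c) = 8*c (Q(c) = -2*c*(-4) = 8*c)
Q(-5) + (S + h(d(a(2))))*63 = 8*(-5) + (17 + 5*16²)*63 = -40 + (17 + 5*256)*63 = -40 + (17 + 1280)*63 = -40 + 1297*63 = -40 + 81711 = 81671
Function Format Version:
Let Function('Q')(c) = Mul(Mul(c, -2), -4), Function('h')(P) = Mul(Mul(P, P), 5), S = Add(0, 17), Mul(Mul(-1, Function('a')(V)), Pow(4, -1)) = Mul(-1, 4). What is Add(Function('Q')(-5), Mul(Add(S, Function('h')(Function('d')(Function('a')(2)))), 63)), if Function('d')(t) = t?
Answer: 81671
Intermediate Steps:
Function('a')(V) = 16 (Function('a')(V) = Mul(-4, Mul(-1, 4)) = Mul(-4, -4) = 16)
S = 17
Function('h')(P) = Mul(5, Pow(P, 2)) (Function('h')(P) = Mul(Pow(P, 2), 5) = Mul(5, Pow(P, 2)))
Function('Q')(c) = Mul(8, c) (Function('Q')(c) = Mul(Mul(-2, c), -4) = Mul(8, c))
Add(Function('Q')(-5), Mul(Add(S, Function('h')(Function('d')(Function('a')(2)))), 63)) = Add(Mul(8, -5), Mul(Add(17, Mul(5, Pow(16, 2))), 63)) = Add(-40, Mul(Add(17, Mul(5, 256)), 63)) = Add(-40, Mul(Add(17, 1280), 63)) = Add(-40, Mul(1297, 63)) = Add(-40, 81711) = 81671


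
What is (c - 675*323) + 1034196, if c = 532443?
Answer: 1348614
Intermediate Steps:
(c - 675*323) + 1034196 = (532443 - 675*323) + 1034196 = (532443 - 218025) + 1034196 = 314418 + 1034196 = 1348614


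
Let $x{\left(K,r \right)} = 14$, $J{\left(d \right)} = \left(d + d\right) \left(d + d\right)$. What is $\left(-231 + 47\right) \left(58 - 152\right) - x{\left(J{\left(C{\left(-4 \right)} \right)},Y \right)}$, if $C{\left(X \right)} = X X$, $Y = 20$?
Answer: $17282$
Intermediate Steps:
$C{\left(X \right)} = X^{2}$
$J{\left(d \right)} = 4 d^{2}$ ($J{\left(d \right)} = 2 d 2 d = 4 d^{2}$)
$\left(-231 + 47\right) \left(58 - 152\right) - x{\left(J{\left(C{\left(-4 \right)} \right)},Y \right)} = \left(-231 + 47\right) \left(58 - 152\right) - 14 = \left(-184\right) \left(-94\right) - 14 = 17296 - 14 = 17282$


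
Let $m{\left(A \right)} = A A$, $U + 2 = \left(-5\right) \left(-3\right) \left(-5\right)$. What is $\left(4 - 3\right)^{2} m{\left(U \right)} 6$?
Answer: $35574$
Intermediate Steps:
$U = -77$ ($U = -2 + \left(-5\right) \left(-3\right) \left(-5\right) = -2 + 15 \left(-5\right) = -2 - 75 = -77$)
$m{\left(A \right)} = A^{2}$
$\left(4 - 3\right)^{2} m{\left(U \right)} 6 = \left(4 - 3\right)^{2} \left(-77\right)^{2} \cdot 6 = 1^{2} \cdot 5929 \cdot 6 = 1 \cdot 5929 \cdot 6 = 5929 \cdot 6 = 35574$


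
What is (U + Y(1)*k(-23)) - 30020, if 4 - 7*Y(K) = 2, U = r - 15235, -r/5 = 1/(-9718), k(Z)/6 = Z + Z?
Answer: -3083880931/68026 ≈ -45334.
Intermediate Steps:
k(Z) = 12*Z (k(Z) = 6*(Z + Z) = 6*(2*Z) = 12*Z)
r = 5/9718 (r = -5/(-9718) = -5*(-1/9718) = 5/9718 ≈ 0.00051451)
U = -148053725/9718 (U = 5/9718 - 15235 = -148053725/9718 ≈ -15235.)
Y(K) = 2/7 (Y(K) = 4/7 - ⅐*2 = 4/7 - 2/7 = 2/7)
(U + Y(1)*k(-23)) - 30020 = (-148053725/9718 + 2*(12*(-23))/7) - 30020 = (-148053725/9718 + (2/7)*(-276)) - 30020 = (-148053725/9718 - 552/7) - 30020 = -1041740411/68026 - 30020 = -3083880931/68026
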